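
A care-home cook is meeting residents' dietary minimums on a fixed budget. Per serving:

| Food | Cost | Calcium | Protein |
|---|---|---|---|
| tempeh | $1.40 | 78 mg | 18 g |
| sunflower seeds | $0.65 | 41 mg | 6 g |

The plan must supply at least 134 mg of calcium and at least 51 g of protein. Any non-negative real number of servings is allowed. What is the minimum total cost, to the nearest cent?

$3.97

The cheapest plan sits at a corner of the feasible region — with two constraints it uses at most two foods.
tempeh only: max(134/78, 51/18) = 2.833 servings → $3.97.
sunflower seeds only: max(134/41, 51/6) = 8.5 servings → $5.53.
tempeh + sunflower seeds: the both-tight solution has a negative serving — not a feasible corner.
Cheapest feasible corner: $3.97.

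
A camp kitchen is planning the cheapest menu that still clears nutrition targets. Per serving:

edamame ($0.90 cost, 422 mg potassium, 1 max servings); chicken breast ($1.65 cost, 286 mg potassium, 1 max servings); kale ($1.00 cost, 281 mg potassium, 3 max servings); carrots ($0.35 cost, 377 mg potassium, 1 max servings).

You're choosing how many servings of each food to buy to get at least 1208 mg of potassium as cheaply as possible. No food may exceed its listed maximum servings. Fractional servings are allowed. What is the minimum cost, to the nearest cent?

Cost per mg of potassium: carrots $0.0009, edamame $0.0021, kale $0.0036, chicken breast $0.0058.
Take 1 serving of carrots: +377.0 mg potassium for $0.35 (total $0.35, still need 831.0 mg).
Take 1 serving of edamame: +422.0 mg potassium for $0.90 (total $1.25, still need 409.0 mg).
Take 1.456 servings of kale: +409.0 mg potassium for $1.46 (total $2.71, still need 0.0 mg).
Filling from the cheapest source first is optimal under one linear minimum: $2.71.

$2.71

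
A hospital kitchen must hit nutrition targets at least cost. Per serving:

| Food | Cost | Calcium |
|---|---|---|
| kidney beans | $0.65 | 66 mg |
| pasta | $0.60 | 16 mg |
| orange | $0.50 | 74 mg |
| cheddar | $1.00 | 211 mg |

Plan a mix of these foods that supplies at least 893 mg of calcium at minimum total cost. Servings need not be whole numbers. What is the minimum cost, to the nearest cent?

Cost per mg of calcium: cheddar $0.0047, orange $0.0068, kidney beans $0.0098, pasta $0.0375.
With no serving limits, use only cheddar: 893 mg / 211 mg = 4.232 servings × $1.00 = $4.23.

$4.23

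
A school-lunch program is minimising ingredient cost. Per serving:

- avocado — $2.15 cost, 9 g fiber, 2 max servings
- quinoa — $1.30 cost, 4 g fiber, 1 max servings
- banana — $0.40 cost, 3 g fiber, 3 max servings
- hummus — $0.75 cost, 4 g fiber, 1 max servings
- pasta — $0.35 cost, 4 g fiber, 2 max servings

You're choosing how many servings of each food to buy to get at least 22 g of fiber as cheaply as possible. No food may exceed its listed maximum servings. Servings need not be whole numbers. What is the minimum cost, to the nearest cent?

Cost per g of fiber: pasta $0.0875, banana $0.1333, hummus $0.1875, avocado $0.2389, quinoa $0.3250.
Take 2 servings of pasta: +8.0 g fiber for $0.70 (total $0.70, still need 14.0 g).
Take 3 servings of banana: +9.0 g fiber for $1.20 (total $1.90, still need 5.0 g).
Take 1 serving of hummus: +4.0 g fiber for $0.75 (total $2.65, still need 1.0 g).
Take 0.1111 servings of avocado: +1.0 g fiber for $0.24 (total $2.89, still need 0.0 g).
Filling from the cheapest source first is optimal under one linear minimum: $2.89.

$2.89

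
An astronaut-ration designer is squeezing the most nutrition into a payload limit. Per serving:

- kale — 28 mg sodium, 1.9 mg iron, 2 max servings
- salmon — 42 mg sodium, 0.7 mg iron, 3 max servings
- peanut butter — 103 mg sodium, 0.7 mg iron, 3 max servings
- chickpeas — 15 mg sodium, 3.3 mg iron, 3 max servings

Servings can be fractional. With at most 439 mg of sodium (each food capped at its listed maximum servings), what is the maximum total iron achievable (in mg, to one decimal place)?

Iron per mg sodium: chickpeas 0.22, kale 0.06786, salmon 0.01667, peanut butter 0.006796.
Take 3 servings of chickpeas: uses 45 mg sodium, +9.9 mg iron (running total 9.9 mg).
Take 2 servings of kale: uses 56 mg sodium, +3.8 mg iron (running total 13.7 mg).
Take 3 servings of salmon: uses 126 mg sodium, +2.1 mg iron (running total 15.8 mg).
Take 2.058 servings of peanut butter: uses 212 mg sodium, +1.4 mg iron (running total 17.2 mg).
Greedy by best ratio exhausts the sodium allowance optimally: 17.2 mg.

17.2 mg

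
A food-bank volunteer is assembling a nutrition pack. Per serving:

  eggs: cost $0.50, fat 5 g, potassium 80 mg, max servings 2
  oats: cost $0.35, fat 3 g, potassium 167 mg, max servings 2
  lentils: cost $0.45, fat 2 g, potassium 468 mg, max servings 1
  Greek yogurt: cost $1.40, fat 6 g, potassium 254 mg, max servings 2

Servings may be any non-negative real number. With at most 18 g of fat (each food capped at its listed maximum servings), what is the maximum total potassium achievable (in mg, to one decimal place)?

Potassium per g fat: lentils 234, oats 55.67, Greek yogurt 42.33, eggs 16.
Take 1 serving of lentils: uses 2 g fat, +468.0 mg potassium (running total 468.0 mg).
Take 2 servings of oats: uses 6 g fat, +334.0 mg potassium (running total 802.0 mg).
Take 1.667 servings of Greek yogurt: uses 10 g fat, +423.3 mg potassium (running total 1225.3 mg).
Filling greedily by potassium-per-g fat is optimal for one linear limit, giving 1225.3 mg.

1225.3 mg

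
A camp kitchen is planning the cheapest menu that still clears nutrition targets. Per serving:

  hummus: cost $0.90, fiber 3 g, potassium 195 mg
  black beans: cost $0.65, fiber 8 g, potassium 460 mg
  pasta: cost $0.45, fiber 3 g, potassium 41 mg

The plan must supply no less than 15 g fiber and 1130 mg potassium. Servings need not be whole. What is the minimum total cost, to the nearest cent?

Compare the cost at each extreme point of the feasible region.
hummus only: max(15/3, 1130/195) = 5.795 servings → $5.22.
black beans only: max(15/8, 1130/460) = 2.457 servings → $1.60.
pasta only: max(15/3, 1130/41) = 27.56 servings → $12.40.
hummus + black beans: the both-tight solution has a negative serving — not a feasible corner.
hummus + pasta: the both-tight solution has a negative serving — not a feasible corner.
black beans + pasta: intersection lies outside the first quadrant.
The minimum over all feasible corners is $1.60.

$1.60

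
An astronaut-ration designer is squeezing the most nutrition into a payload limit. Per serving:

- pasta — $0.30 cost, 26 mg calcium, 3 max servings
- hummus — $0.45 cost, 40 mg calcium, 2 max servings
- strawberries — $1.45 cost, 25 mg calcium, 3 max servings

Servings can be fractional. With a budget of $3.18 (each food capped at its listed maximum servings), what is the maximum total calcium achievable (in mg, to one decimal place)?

181.8 mg

Calcium per dollar: hummus 88.89, pasta 86.67, strawberries 17.24.
Take 2 servings of hummus: spends $0.90, +80.0 mg calcium (running total 80.0 mg).
Take 3 servings of pasta: spends $0.90, +78.0 mg calcium (running total 158.0 mg).
Take 0.9517 servings of strawberries: spends $1.38, +23.8 mg calcium (running total 181.8 mg).
Greedy by best ratio exhausts the cost allowance optimally: 181.8 mg.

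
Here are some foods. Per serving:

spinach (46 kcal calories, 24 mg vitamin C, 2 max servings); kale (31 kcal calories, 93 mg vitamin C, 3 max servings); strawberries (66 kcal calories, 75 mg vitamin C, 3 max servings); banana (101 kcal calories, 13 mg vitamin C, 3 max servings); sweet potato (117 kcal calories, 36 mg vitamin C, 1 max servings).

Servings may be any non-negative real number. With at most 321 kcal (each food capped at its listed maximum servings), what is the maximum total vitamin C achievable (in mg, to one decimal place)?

519.7 mg

Vitamin C per kcal: kale 3, strawberries 1.136, spinach 0.5217, sweet potato 0.3077, banana 0.1287.
Take 3 servings of kale: uses 93 kcal, +279.0 mg vitamin C (running total 279.0 mg).
Take 3 servings of strawberries: uses 198 kcal, +225.0 mg vitamin C (running total 504.0 mg).
Take 0.6522 servings of spinach: uses 30 kcal, +15.7 mg vitamin C (running total 519.7 mg).
Greedy by best ratio exhausts the calories allowance optimally: 519.7 mg.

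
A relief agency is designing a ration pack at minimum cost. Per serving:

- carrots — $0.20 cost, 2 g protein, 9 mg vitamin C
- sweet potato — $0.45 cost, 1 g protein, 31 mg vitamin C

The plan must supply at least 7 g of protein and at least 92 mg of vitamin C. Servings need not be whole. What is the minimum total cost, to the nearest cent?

This is a tiny linear program; its minimum lies at a vertex of the feasible set. List the vertices and price them.
carrots only: max(7/2, 92/9) = 10.22 servings → $2.04.
sweet potato only: max(7/1, 92/31) = 7 servings → $3.15.
carrots + sweet potato with both tight: 2.358 servings and 2.283 servings → $1.50.
So the least-cost plan costs $1.50.

$1.50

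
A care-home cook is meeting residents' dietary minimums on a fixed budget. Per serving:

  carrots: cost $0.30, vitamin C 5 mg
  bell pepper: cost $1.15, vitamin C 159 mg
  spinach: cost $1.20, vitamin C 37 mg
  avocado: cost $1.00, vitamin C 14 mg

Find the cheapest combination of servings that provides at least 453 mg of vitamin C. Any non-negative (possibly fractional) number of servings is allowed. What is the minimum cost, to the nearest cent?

$3.28

Cost per mg of vitamin C: bell pepper $0.0072, spinach $0.0324, carrots $0.0600, avocado $0.0714.
With no serving limits, use only bell pepper: 453 mg / 159 mg = 2.849 servings × $1.15 = $3.28.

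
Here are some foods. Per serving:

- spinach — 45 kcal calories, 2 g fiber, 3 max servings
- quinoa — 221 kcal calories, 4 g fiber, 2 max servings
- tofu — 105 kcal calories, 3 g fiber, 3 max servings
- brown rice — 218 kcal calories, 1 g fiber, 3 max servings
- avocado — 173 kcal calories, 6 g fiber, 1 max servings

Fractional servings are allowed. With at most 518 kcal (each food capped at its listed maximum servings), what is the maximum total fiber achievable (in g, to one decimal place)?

Fiber per kcal: spinach 0.04444, avocado 0.03468, tofu 0.02857, quinoa 0.0181, brown rice 0.004587.
Take 3 servings of spinach: uses 135 kcal, +6.0 g fiber (running total 6.0 g).
Take 1 serving of avocado: uses 173 kcal, +6.0 g fiber (running total 12.0 g).
Take 2 servings of tofu: uses 210 kcal, +6.0 g fiber (running total 18.0 g).
Filling greedily by fiber-per-kcal is optimal for one linear limit, giving 18.0 g.

18.0 g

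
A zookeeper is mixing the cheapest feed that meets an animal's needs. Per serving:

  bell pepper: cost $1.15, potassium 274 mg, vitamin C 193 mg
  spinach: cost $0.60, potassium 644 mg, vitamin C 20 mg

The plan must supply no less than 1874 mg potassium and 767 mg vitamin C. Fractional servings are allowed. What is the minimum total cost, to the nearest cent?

$5.18

Two binding constraints pin down two serving amounts, so the optimal mix uses at most two foods. The candidates are each food alone (scaled to the tighter of potassium/vitamin C) and each pair with both constraints tight.
bell pepper only: max(1874/274, 767/193) = 6.839 servings → $7.87.
spinach only: max(1874/644, 767/20) = 38.35 servings → $23.01.
bell pepper + spinach with both tight: 3.842 servings and 1.275 servings → $5.18.
The minimum over all feasible corners is $5.18.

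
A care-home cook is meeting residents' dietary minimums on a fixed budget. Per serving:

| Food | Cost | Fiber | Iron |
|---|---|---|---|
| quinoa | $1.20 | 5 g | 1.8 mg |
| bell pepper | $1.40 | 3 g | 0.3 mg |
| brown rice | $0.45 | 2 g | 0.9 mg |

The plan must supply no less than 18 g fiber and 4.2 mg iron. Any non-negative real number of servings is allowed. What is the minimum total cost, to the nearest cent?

Compare the cost at each extreme point of the feasible region.
quinoa only: max(18/5, 4.2/1.8) = 3.6 servings → $4.32.
bell pepper only: max(18/3, 4.2/0.3) = 14 servings → $19.60.
brown rice only: max(18/2, 4.2/0.9) = 9 servings → $4.05.
quinoa + bell pepper with both tight: 1.846 servings and 2.923 servings → $6.31.
quinoa + brown rice: the both-tight solution has a negative serving — not a feasible corner.
bell pepper + brown rice with both tight: 3.714 servings and 3.429 servings → $6.74.
The minimum over all feasible corners is $4.05.

$4.05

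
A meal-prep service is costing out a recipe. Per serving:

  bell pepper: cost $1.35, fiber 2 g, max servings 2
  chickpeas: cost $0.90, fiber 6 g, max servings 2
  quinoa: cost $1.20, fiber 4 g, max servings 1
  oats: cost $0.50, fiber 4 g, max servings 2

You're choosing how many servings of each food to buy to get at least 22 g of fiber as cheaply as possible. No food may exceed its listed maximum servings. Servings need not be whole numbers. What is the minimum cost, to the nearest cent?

Cost per g of fiber: oats $0.1250, chickpeas $0.1500, quinoa $0.3000, bell pepper $0.6750.
Take 2 servings of oats: +8.0 g fiber for $1.00 (total $1.00, still need 14.0 g).
Take 2 servings of chickpeas: +12.0 g fiber for $1.80 (total $2.80, still need 2.0 g).
Take 0.5 servings of quinoa: +2.0 g fiber for $0.60 (total $3.40, still need 0.0 g).
Filling from the cheapest source first is optimal under one linear minimum: $3.40.

$3.40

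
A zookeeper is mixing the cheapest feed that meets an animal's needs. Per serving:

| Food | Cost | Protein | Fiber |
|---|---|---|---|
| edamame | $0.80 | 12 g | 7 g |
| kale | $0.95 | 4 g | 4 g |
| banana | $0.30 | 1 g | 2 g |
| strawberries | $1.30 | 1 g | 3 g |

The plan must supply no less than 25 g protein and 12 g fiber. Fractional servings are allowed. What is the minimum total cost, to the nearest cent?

An LP optimum is at a vertex; with two nutrient constraints at most two foods are used. Check each candidate.
edamame only: max(25/12, 12/7) = 2.083 servings → $1.67.
kale only: max(25/4, 12/4) = 6.25 servings → $5.94.
banana only: max(25/1, 12/2) = 25 servings → $7.50.
strawberries only: max(25/1, 12/3) = 25 servings → $32.50.
edamame + kale with both targets exact would need a negative amount; discard.
edamame + banana with both targets exact would need a negative amount; discard.
edamame + strawberries with both targets exact would need a negative amount; discard.
kale + banana: intersection lies outside the first quadrant.
kale + strawberries: intersection lies outside the first quadrant.
banana + strawberries with both targets exact would need a negative amount; discard.
So the least-cost plan costs $1.67.

$1.67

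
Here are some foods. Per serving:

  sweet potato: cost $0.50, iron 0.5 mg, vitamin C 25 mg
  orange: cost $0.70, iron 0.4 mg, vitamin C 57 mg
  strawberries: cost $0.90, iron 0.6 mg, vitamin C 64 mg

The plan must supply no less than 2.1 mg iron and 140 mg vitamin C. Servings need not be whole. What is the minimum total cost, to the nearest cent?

Two binding constraints pin down two serving amounts, so the optimal mix uses at most two foods. The candidates are each food alone (scaled to the tighter of iron/vitamin C) and each pair with both constraints tight.
sweet potato only: max(2.1/0.5, 140/25) = 5.6 servings → $2.80.
orange only: max(2.1/0.4, 140/57) = 5.25 servings → $3.67.
strawberries only: max(2.1/0.6, 140/64) = 3.5 servings → $3.15.
sweet potato + orange with both tight: 3.443 servings and 0.9459 servings → $2.38.
sweet potato + strawberries with both tight: 2.965 servings and 1.029 servings → $2.41.
orange + strawberries: the both-tight solution has a negative serving — not a feasible corner.
So the least-cost plan costs $2.38.

$2.38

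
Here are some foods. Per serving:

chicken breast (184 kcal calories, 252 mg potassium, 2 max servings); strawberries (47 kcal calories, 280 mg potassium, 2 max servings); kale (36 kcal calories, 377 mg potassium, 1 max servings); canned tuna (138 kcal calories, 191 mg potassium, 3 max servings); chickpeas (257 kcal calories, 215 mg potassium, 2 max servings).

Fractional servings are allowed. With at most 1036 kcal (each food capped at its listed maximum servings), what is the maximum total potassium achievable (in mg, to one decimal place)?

2117.7 mg

Potassium per kcal: kale 10.47, strawberries 5.957, canned tuna 1.384, chicken breast 1.37, chickpeas 0.8366.
Take 1 serving of kale: uses 36 kcal, +377.0 mg potassium (running total 377.0 mg).
Take 2 servings of strawberries: uses 94 kcal, +560.0 mg potassium (running total 937.0 mg).
Take 3 servings of canned tuna: uses 414 kcal, +573.0 mg potassium (running total 1510.0 mg).
Take 2 servings of chicken breast: uses 368 kcal, +504.0 mg potassium (running total 2014.0 mg).
Take 0.4825 servings of chickpeas: uses 124 kcal, +103.7 mg potassium (running total 2117.7 mg).
Greedy by best ratio exhausts the calories allowance optimally: 2117.7 mg.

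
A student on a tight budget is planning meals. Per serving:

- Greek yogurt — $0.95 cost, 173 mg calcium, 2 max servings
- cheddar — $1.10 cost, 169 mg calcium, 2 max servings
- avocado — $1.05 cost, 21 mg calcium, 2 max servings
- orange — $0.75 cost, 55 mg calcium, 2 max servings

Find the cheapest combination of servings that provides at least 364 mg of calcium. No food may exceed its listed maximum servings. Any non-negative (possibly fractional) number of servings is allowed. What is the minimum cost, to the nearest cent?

Cost per mg of calcium: Greek yogurt $0.0055, cheddar $0.0065, orange $0.0136, avocado $0.0500.
Take 2 servings of Greek yogurt: +346.0 mg calcium for $1.90 (total $1.90, still need 18.0 mg).
Take 0.1065 servings of cheddar: +18.0 mg calcium for $0.12 (total $2.02, still need 0.0 mg).
Greedy by cheapest-per-mg is optimal for a single linear constraint, so the minimum cost is $2.02.

$2.02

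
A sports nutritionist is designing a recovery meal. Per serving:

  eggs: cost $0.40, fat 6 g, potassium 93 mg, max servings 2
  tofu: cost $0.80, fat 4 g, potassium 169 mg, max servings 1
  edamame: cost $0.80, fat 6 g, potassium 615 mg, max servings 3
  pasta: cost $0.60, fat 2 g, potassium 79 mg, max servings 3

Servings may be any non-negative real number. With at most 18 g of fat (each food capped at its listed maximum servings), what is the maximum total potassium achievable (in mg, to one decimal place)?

Potassium per g fat: edamame 102.5, tofu 42.25, pasta 39.5, eggs 15.5.
Take 3 servings of edamame: uses 18 g fat, +1845.0 mg potassium (running total 1845.0 mg).
Filling greedily by potassium-per-g fat is optimal for one linear limit, giving 1845.0 mg.

1845.0 mg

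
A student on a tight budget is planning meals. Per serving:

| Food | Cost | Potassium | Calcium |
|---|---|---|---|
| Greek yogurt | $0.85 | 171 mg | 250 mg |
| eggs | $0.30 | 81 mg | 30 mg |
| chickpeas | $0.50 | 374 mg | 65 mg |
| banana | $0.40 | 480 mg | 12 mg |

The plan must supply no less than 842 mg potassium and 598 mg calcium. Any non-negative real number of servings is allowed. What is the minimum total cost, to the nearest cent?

An LP optimum is at a vertex; with two nutrient constraints at most two foods are used. Check each candidate.
Greek yogurt only: max(842/171, 598/250) = 4.924 servings → $4.19.
eggs only: max(842/81, 598/30) = 19.93 servings → $5.98.
chickpeas only: max(842/374, 598/65) = 9.2 servings → $4.60.
banana only: max(842/480, 598/12) = 49.83 servings → $19.93.
Greek yogurt + eggs with both tight: 1.533 servings and 7.159 servings → $3.45.
Greek yogurt + chickpeas with both tight: 2.05 servings and 1.314 servings → $2.40.
Greek yogurt + banana with both tight: 2.348 servings and 0.9177 servings → $2.36.
eggs + chickpeas: the both-tight solution has a negative serving — not a feasible corner.
eggs + banana with both targets exact would need a negative amount; discard.
chickpeas + banana: intersection lies outside the first quadrant.
So the least-cost plan costs $2.36.

$2.36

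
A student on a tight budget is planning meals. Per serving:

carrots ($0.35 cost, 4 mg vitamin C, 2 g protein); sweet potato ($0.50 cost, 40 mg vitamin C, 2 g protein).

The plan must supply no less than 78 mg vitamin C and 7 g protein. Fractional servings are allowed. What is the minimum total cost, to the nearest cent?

At the optimum either one food covers both requirements or two foods hit both targets exactly; no other combination can be cheaper.
carrots only: max(78/4, 7/2) = 19.5 servings → $6.83.
sweet potato only: max(78/40, 7/2) = 3.5 servings → $1.75.
carrots + sweet potato with both tight: 1.722 servings and 1.778 servings → $1.49.
Cheapest feasible corner: $1.49.

$1.49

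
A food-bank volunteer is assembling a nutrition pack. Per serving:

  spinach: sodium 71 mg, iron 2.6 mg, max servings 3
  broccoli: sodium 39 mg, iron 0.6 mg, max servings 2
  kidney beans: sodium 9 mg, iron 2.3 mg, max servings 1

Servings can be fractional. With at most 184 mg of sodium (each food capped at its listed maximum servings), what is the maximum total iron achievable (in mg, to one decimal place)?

Iron per mg sodium: kidney beans 0.2556, spinach 0.03662, broccoli 0.01538.
Take 1 serving of kidney beans: uses 9 mg sodium, +2.3 mg iron (running total 2.3 mg).
Take 2.465 servings of spinach: uses 175 mg sodium, +6.4 mg iron (running total 8.7 mg).
Filling greedily by iron-per-mg sodium is optimal for one linear limit, giving 8.7 mg.

8.7 mg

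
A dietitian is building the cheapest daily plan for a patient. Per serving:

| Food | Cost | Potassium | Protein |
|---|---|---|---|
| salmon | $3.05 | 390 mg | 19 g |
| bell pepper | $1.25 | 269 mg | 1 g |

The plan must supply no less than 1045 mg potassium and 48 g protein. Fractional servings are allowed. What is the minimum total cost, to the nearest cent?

$7.97

Two binding constraints pin down two serving amounts, so the optimal mix uses at most two foods. The candidates are each food alone (scaled to the tighter of potassium/protein) and each pair with both constraints tight.
salmon only: max(1045/390, 48/19) = 2.679 servings → $8.17.
bell pepper only: max(1045/269, 48/1) = 48 servings → $60.00.
salmon + bell pepper with both tight: 2.514 servings and 0.2404 servings → $7.97.
So the least-cost plan costs $7.97.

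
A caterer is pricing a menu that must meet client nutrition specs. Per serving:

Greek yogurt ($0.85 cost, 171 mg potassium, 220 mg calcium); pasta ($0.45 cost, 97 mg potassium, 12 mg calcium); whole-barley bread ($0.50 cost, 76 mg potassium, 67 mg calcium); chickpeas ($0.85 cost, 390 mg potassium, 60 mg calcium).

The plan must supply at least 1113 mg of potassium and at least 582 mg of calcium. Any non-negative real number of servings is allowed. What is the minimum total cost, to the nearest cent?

For a min-cost LP with two ≥-constraints, a basic feasible solution has at most two positive variables.
Greek yogurt only: max(1113/171, 582/220) = 6.509 servings → $5.53.
pasta only: max(1113/97, 582/12) = 48.5 servings → $21.82.
whole-barley bread only: max(1113/76, 582/67) = 14.64 servings → $7.32.
chickpeas only: max(1113/390, 582/60) = 9.7 servings → $8.24.
Greek yogurt + pasta with both tight: 2.234 servings and 7.535 servings → $5.29.
Greek yogurt + whole-barley bread with both targets exact would need a negative amount; discard.
Greek yogurt + chickpeas with both tight: 2.121 servings and 1.924 servings → $3.44.
pasta + whole-barley bread with both tight: 5.43 servings and 7.714 servings → $6.30.
pasta + chickpeas: intersection lies outside the first quadrant.
whole-barley bread + chickpeas with both tight: 7.427 servings and 1.407 servings → $4.91.
Cheapest feasible corner: $3.44.

$3.44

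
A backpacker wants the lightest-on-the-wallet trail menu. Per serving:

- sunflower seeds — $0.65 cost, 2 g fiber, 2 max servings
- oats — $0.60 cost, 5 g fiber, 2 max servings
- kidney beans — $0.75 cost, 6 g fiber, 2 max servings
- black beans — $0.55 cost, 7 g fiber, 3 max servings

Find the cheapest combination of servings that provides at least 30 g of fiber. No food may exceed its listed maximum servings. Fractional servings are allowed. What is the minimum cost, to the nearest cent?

Cost per g of fiber: black beans $0.0786, oats $0.1200, kidney beans $0.1250, sunflower seeds $0.3250.
Take 3 servings of black beans: +21.0 g fiber for $1.65 (total $1.65, still need 9.0 g).
Take 1.8 servings of oats: +9.0 g fiber for $1.08 (total $2.73, still need 0.0 g).
Greedy by cheapest-per-g is optimal for a single linear constraint, so the minimum cost is $2.73.

$2.73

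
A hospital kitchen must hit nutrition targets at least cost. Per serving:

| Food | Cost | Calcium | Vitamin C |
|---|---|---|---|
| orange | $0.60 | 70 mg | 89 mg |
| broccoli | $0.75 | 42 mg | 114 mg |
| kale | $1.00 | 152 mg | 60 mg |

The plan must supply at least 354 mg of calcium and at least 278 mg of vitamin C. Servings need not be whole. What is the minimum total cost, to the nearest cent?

$2.64

A basic optimal solution has at most two foods positive. Try each food alone and each pair with both targets met exactly.
orange only: max(354/70, 278/89) = 5.057 servings → $3.03.
broccoli only: max(354/42, 278/114) = 8.429 servings → $6.32.
kale only: max(354/152, 278/60) = 4.633 servings → $4.63.
orange + broccoli: the both-tight solution has a negative serving — not a feasible corner.
orange + kale with both tight: 2.253 servings and 1.291 servings → $2.64.
broccoli + kale with both tight: 1.419 servings and 1.937 servings → $3.00.
The minimum over all feasible corners is $2.64.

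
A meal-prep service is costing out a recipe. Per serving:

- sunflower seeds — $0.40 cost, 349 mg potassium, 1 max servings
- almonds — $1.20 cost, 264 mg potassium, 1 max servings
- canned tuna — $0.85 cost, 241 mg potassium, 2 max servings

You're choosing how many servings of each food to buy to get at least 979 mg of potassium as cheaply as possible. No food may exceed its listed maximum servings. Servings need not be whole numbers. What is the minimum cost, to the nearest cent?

$2.77

Cost per mg of potassium: sunflower seeds $0.0011, canned tuna $0.0035, almonds $0.0045.
Take 1 serving of sunflower seeds: +349.0 mg potassium for $0.40 (total $0.40, still need 630.0 mg).
Take 2 servings of canned tuna: +482.0 mg potassium for $1.70 (total $2.10, still need 148.0 mg).
Take 0.5606 servings of almonds: +148.0 mg potassium for $0.67 (total $2.77, still need 0.0 mg).
Filling from the cheapest source first is optimal under one linear minimum: $2.77.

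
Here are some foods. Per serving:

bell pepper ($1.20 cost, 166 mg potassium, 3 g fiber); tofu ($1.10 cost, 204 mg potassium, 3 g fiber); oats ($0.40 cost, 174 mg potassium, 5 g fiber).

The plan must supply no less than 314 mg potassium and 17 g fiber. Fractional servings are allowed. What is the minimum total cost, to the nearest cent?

At the optimum either one food covers both requirements or two foods hit both targets exactly; no other combination can be cheaper.
bell pepper only: max(314/166, 17/3) = 5.667 servings → $6.80.
tofu only: max(314/204, 17/3) = 5.667 servings → $6.23.
oats only: max(314/174, 17/5) = 3.4 servings → $1.36.
bell pepper + tofu: the both-tight solution has a negative serving — not a feasible corner.
bell pepper + oats with both targets exact would need a negative amount; discard.
tofu + oats: intersection lies outside the first quadrant.
Cheapest feasible corner: $1.36.

$1.36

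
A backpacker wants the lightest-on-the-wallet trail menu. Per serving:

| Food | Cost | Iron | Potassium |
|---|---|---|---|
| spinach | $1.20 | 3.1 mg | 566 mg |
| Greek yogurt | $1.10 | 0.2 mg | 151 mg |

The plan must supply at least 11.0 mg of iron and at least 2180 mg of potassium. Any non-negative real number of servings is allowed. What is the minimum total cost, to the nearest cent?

spinach only: max(11.0/3.1, 2180/566) = 3.852 servings → $4.62.
Greek yogurt only: max(11.0/0.2, 2180/151) = 55 servings → $60.50.
spinach + Greek yogurt with both tight: 3.452 servings and 1.499 servings → $5.79.
The minimum over all feasible corners is $4.62.

$4.62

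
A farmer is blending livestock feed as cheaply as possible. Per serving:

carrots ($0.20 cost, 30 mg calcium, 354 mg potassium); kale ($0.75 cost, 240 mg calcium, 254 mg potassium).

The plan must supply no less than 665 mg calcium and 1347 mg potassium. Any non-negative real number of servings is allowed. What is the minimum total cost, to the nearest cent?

carrots only: max(665/30, 1347/354) = 22.17 servings → $4.43.
kale only: max(665/240, 1347/254) = 5.303 servings → $3.98.
carrots + kale with both tight: 1.996 servings and 2.521 servings → $2.29.
The minimum over all feasible corners is $2.29.

$2.29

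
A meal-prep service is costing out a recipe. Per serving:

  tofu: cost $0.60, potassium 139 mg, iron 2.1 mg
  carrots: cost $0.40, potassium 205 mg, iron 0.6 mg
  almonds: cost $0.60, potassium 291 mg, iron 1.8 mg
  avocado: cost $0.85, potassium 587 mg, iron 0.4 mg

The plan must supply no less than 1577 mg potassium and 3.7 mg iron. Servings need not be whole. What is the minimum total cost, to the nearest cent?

$2.58

With two linear requirements the optimum uses one or two foods; enumerate the corners.
tofu only: max(1577/139, 3.7/2.1) = 11.35 servings → $6.81.
carrots only: max(1577/205, 3.7/0.6) = 7.693 servings → $3.08.
almonds only: max(1577/291, 3.7/1.8) = 5.419 servings → $3.25.
avocado only: max(1577/587, 3.7/0.4) = 9.25 servings → $7.86.
tofu + carrots: intersection lies outside the first quadrant.
tofu + almonds: intersection lies outside the first quadrant.
tofu + avocado with both tight: 1.309 servings and 2.377 servings → $2.81.
carrots + almonds with both targets exact would need a negative amount; discard.
carrots + avocado with both tight: 5.704 servings and 0.6947 servings → $2.87.
almonds + avocado with both tight: 1.639 servings and 1.874 servings → $2.58.
So the least-cost plan costs $2.58.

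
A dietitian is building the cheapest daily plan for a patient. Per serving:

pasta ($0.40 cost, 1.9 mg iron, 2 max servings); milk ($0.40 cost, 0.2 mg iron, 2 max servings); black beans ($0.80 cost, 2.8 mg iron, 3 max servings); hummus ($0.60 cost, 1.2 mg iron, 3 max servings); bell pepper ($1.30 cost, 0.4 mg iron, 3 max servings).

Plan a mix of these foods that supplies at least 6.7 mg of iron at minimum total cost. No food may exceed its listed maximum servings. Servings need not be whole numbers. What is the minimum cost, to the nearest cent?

$1.63

Cost per mg of iron: pasta $0.2105, black beans $0.2857, hummus $0.5000, milk $2.0000, bell pepper $3.2500.
Take 2 servings of pasta: +3.8 mg iron for $0.80 (total $0.80, still need 2.9 mg).
Take 1.036 servings of black beans: +2.9 mg iron for $0.83 (total $1.63, still need 0.0 mg).
Greedy by cheapest-per-mg is optimal for a single linear constraint, so the minimum cost is $1.63.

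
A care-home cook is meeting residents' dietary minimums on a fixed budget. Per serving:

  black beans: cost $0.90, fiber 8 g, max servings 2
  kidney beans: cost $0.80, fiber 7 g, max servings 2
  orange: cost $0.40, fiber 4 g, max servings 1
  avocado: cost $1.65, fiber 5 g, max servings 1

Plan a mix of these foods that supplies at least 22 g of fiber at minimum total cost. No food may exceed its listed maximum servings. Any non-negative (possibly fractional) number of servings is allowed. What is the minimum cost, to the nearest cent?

$2.43

Cost per g of fiber: orange $0.1000, black beans $0.1125, kidney beans $0.1143, avocado $0.3300.
Take 1 serving of orange: +4.0 g fiber for $0.40 (total $0.40, still need 18.0 g).
Take 2 servings of black beans: +16.0 g fiber for $1.80 (total $2.20, still need 2.0 g).
Take 0.2857 servings of kidney beans: +2.0 g fiber for $0.23 (total $2.43, still need 0.0 g).
Greedy by cheapest-per-g is optimal for a single linear constraint, so the minimum cost is $2.43.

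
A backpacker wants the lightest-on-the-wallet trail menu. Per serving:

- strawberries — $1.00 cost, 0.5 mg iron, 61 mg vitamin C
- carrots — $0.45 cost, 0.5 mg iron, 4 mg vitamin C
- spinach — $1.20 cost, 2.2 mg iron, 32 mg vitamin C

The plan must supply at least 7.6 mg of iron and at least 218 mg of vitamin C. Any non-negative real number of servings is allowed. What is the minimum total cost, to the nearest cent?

With two linear requirements the optimum uses one or two foods; enumerate the corners.
strawberries only: max(7.6/0.5, 218/61) = 15.2 servings → $15.20.
carrots only: max(7.6/0.5, 218/4) = 54.5 servings → $24.52.
spinach only: max(7.6/2.2, 218/32) = 6.812 servings → $8.18.
strawberries + carrots with both tight: 2.758 servings and 12.44 servings → $8.36.
strawberries + spinach with both tight: 2 servings and 3 servings → $5.60.
carrots + spinach: intersection lies outside the first quadrant.
The minimum over all feasible corners is $5.60.

$5.60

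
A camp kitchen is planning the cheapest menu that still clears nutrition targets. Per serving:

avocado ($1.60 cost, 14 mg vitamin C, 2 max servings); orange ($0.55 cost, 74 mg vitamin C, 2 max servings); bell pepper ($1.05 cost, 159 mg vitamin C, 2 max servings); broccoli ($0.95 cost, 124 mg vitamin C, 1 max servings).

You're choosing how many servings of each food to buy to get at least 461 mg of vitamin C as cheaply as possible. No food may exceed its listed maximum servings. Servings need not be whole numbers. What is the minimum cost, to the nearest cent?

$3.16

Cost per mg of vitamin C: bell pepper $0.0066, orange $0.0074, broccoli $0.0077, avocado $0.1143.
Take 2 servings of bell pepper: +318.0 mg vitamin C for $2.10 (total $2.10, still need 143.0 mg).
Take 1.932 servings of orange: +143.0 mg vitamin C for $1.06 (total $3.16, still need 0.0 mg).
Greedy by cheapest-per-mg is optimal for a single linear constraint, so the minimum cost is $3.16.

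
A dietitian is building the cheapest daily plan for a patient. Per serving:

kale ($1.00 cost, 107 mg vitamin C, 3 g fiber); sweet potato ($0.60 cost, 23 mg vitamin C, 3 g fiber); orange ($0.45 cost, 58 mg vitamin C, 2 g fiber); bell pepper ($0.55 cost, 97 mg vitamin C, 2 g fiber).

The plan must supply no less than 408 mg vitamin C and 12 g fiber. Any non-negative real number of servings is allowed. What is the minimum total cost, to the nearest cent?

kale only: max(408/107, 12/3) = 4 servings → $4.00.
sweet potato only: max(408/23, 12/3) = 17.74 servings → $10.64.
orange only: max(408/58, 12/2) = 7.034 servings → $3.17.
bell pepper only: max(408/97, 12/2) = 6 servings → $3.30.
kale + sweet potato with both tight: 3.762 servings and 0.2381 servings → $3.90.
kale + orange with both tight: 3 servings and 1.5 servings → $3.67.
kale + bell pepper: intersection lies outside the first quadrant.
sweet potato + orange: the both-tight solution has a negative serving — not a feasible corner.
sweet potato + bell pepper with both tight: 1.42 servings and 3.869 servings → $2.98.
orange + bell pepper with both tight: 4.462 servings and 1.538 servings → $2.85.
Cheapest feasible corner: $2.85.

$2.85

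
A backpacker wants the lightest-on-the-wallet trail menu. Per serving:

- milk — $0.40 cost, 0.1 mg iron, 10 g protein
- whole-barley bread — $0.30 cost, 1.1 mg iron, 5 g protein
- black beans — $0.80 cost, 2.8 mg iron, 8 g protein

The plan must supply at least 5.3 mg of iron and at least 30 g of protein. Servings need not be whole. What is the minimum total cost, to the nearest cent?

$1.68

The cheapest plan sits at a corner of the feasible region — with two constraints it uses at most two foods.
milk only: max(5.3/0.1, 30/10) = 53 servings → $21.20.
whole-barley bread only: max(5.3/1.1, 30/5) = 6 servings → $1.80.
black beans only: max(5.3/2.8, 30/8) = 3.75 servings → $3.00.
milk + whole-barley bread with both tight: 0.619 servings and 4.762 servings → $1.68.
milk + black beans with both tight: 1.529 servings and 1.838 servings → $2.08.
whole-barley bread + black beans: intersection lies outside the first quadrant.
So the least-cost plan costs $1.68.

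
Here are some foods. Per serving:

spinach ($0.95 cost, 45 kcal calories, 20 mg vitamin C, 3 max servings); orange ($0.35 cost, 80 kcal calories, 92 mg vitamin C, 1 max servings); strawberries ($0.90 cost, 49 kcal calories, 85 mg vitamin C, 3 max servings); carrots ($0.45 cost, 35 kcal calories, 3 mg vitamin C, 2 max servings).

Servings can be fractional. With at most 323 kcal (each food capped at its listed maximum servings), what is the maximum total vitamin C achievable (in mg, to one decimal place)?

389.7 mg

Vitamin C per kcal: strawberries 1.735, orange 1.15, spinach 0.4444, carrots 0.08571.
Take 3 servings of strawberries: uses 147 kcal, +255.0 mg vitamin C (running total 255.0 mg).
Take 1 serving of orange: uses 80 kcal, +92.0 mg vitamin C (running total 347.0 mg).
Take 2.133 servings of spinach: uses 96 kcal, +42.7 mg vitamin C (running total 389.7 mg).
Greedy by best ratio exhausts the calories allowance optimally: 389.7 mg.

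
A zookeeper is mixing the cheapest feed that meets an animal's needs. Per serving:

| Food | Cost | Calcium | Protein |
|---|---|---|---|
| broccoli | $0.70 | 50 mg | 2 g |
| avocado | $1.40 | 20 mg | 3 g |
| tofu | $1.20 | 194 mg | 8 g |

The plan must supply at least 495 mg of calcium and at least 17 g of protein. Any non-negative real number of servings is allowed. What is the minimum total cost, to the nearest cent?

broccoli only: max(495/50, 17/2) = 9.9 servings → $6.93.
avocado only: max(495/20, 17/3) = 24.75 servings → $34.65.
tofu only: max(495/194, 17/8) = 2.552 servings → $3.06.
broccoli + avocado: the both-tight solution has a negative serving — not a feasible corner.
broccoli + tofu: the both-tight solution has a negative serving — not a feasible corner.
avocado + tofu: intersection lies outside the first quadrant.
So the least-cost plan costs $3.06.

$3.06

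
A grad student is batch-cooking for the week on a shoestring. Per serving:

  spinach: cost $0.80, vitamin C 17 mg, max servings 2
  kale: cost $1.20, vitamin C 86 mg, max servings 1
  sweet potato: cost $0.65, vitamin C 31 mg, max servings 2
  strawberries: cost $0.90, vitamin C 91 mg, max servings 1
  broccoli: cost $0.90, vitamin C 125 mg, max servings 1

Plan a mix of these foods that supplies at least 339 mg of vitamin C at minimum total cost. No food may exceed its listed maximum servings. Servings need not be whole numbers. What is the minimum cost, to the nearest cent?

Cost per mg of vitamin C: broccoli $0.0072, strawberries $0.0099, kale $0.0140, sweet potato $0.0210, spinach $0.0471.
Take 1 serving of broccoli: +125.0 mg vitamin C for $0.90 (total $0.90, still need 214.0 mg).
Take 1 serving of strawberries: +91.0 mg vitamin C for $0.90 (total $1.80, still need 123.0 mg).
Take 1 serving of kale: +86.0 mg vitamin C for $1.20 (total $3.00, still need 37.0 mg).
Take 1.194 servings of sweet potato: +37.0 mg vitamin C for $0.78 (total $3.78, still need 0.0 mg).
Greedy by cheapest-per-mg is optimal for a single linear constraint, so the minimum cost is $3.78.

$3.78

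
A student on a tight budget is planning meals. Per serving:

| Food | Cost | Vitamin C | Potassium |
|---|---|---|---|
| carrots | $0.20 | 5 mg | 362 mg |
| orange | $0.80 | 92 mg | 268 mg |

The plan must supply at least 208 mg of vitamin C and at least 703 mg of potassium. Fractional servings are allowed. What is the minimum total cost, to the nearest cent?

$1.85

For a min-cost LP with two ≥-constraints, a basic feasible solution has at most two positive variables.
carrots only: max(208/5, 703/362) = 41.6 servings → $8.32.
orange only: max(208/92, 703/268) = 2.623 servings → $2.10.
carrots + orange with both tight: 0.2794 servings and 2.246 servings → $1.85.
Cheapest feasible corner: $1.85.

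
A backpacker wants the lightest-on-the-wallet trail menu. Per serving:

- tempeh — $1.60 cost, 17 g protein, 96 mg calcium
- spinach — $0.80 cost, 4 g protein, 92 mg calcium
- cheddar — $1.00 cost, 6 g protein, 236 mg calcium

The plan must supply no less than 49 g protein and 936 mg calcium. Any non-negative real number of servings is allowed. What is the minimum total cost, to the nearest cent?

$6.03

An LP optimum is at a vertex; with two nutrient constraints at most two foods are used. Check each candidate.
tempeh only: max(49/17, 936/96) = 9.75 servings → $15.60.
spinach only: max(49/4, 936/92) = 12.25 servings → $9.80.
cheddar only: max(49/6, 936/236) = 8.167 servings → $8.17.
tempeh + spinach with both tight: 0.6475 servings and 9.498 servings → $8.63.
tempeh + cheddar with both tight: 1.731 servings and 3.262 servings → $6.03.
spinach + cheddar: intersection lies outside the first quadrant.
So the least-cost plan costs $6.03.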